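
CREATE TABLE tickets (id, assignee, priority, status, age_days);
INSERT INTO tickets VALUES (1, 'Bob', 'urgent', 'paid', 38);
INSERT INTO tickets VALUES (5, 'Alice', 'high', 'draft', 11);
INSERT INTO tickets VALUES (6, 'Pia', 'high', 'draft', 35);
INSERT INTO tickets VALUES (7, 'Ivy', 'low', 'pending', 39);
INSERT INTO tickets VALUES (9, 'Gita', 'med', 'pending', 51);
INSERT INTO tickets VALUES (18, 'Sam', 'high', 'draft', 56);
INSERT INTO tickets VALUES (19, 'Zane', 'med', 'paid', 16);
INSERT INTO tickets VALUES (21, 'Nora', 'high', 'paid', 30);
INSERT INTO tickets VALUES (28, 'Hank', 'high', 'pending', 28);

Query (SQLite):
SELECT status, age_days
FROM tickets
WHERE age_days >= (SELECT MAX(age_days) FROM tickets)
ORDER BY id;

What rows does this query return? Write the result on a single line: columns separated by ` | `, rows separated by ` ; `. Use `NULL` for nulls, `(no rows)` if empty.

draft | 56

Scalar subquery: MAX(age_days) over all tickets rows = 56.
Keep rows where age_days >= that value.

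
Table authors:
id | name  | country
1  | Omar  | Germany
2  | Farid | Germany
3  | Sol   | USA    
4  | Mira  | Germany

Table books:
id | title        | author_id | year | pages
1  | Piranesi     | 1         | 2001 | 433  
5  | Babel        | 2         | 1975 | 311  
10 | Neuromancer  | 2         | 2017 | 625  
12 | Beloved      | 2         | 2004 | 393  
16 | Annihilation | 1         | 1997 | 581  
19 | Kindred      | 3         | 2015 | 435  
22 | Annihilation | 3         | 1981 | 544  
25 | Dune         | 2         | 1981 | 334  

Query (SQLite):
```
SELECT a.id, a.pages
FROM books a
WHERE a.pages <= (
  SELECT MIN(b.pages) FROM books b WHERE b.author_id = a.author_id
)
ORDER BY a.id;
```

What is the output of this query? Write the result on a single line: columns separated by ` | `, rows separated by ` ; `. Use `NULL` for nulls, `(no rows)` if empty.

For each books row a, compute MIN(pages) over rows sharing a.author_id.
Keep row a if a.pages <= that per-group MIN.
  author_id=1: MIN(pages) = 433
  author_id=2: MIN(pages) = 311
  author_id=3: MIN(pages) = 435

1 | 433 ; 5 | 311 ; 19 | 435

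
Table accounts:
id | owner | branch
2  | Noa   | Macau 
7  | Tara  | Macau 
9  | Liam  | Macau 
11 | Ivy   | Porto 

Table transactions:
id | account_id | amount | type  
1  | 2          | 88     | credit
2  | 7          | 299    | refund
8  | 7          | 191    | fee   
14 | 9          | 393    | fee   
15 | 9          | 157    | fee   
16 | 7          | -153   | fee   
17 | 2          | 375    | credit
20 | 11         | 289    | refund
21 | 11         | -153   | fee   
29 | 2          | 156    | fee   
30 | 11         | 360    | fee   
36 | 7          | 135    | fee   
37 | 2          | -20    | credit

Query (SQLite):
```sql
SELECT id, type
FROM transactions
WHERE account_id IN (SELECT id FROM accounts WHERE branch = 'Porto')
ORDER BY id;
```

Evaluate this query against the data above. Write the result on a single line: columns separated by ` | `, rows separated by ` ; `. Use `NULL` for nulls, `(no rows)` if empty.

Inner query: accounts.id where branch = 'Porto'.
Outer: keep transactions rows whose account_id is in that set.
Inner query → {11}

20 | refund ; 21 | fee ; 30 | fee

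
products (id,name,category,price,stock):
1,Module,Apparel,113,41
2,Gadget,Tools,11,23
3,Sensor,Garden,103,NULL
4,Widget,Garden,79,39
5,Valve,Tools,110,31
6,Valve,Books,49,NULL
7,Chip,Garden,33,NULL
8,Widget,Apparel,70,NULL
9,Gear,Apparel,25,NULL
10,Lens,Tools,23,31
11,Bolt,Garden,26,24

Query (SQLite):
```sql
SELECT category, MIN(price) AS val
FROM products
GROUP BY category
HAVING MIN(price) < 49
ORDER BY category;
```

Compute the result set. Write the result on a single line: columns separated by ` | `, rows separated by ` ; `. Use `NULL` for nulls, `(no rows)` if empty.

Partition products by category; compute MIN(price) within each group.
HAVING: keep groups where MIN(price) < 49.
  Apparel: ids {1, 8, 9} → MIN(price)=25
  Books: ids {6} → MIN(price)=49
  Garden: ids {3, 4, 7, 11} → MIN(price)=26
  Tools: ids {2, 5, 10} → MIN(price)=11

Apparel | 25 ; Garden | 26 ; Tools | 11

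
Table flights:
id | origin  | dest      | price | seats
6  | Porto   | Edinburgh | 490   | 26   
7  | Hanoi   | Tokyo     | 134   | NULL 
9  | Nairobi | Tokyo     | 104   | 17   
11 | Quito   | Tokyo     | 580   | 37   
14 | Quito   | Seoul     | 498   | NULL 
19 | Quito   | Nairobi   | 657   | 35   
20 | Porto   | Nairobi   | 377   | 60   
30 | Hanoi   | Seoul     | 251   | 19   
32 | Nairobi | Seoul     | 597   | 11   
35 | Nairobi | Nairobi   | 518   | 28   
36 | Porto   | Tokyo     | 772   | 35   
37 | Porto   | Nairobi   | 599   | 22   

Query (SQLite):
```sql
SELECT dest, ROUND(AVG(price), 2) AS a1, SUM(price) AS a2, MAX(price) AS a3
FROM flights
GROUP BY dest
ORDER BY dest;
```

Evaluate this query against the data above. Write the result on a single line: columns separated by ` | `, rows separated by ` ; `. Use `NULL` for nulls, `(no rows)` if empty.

Edinburgh | 490 | 490 | 490 ; Nairobi | 537.75 | 2151 | 657 ; Seoul | 448.67 | 1346 | 597 ; Tokyo | 397.5 | 1590 | 772

Group flights by dest.
Per group compute: ROUND(AVG(price), 2), SUM(price), MAX(price).
  Edinburgh: ids {6} → ROUND(AVG(price), 2)=490, SUM(price)=490, MAX(price)=490
  Nairobi: ids {19, 20, 35, 37} → ROUND(AVG(price), 2)=537.75, SUM(price)=2151, MAX(price)=657
  Seoul: ids {14, 30, 32} → ROUND(AVG(price), 2)=448.67, SUM(price)=1346, MAX(price)=597
  Tokyo: ids {7, 9, 11, 36} → ROUND(AVG(price), 2)=397.5, SUM(price)=1590, MAX(price)=772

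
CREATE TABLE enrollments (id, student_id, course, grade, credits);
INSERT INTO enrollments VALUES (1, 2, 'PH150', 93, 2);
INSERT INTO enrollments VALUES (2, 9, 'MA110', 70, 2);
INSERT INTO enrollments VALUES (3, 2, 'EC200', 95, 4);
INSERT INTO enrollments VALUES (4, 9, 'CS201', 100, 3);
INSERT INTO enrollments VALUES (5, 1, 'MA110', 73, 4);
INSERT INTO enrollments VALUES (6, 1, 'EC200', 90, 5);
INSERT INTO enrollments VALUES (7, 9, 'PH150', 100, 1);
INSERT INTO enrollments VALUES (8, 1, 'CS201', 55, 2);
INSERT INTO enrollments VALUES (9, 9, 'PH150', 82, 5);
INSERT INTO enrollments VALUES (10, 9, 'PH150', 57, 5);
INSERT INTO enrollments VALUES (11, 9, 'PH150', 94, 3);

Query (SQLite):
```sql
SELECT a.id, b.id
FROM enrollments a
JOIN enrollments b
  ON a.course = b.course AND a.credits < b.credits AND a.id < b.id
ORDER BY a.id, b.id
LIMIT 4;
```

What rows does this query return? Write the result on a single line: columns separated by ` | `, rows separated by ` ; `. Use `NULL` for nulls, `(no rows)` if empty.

1 | 9 ; 1 | 10 ; 1 | 11 ; 2 | 5

Pairs (a,b) with same course, a.credits < b.credits, a.id < b.id.
course groups: CS201:{4,8} EC200:{3,6} MA110:{2,5} PH150:{1,7,9,10,11}
Ordered by (a.id, b.id); first 4.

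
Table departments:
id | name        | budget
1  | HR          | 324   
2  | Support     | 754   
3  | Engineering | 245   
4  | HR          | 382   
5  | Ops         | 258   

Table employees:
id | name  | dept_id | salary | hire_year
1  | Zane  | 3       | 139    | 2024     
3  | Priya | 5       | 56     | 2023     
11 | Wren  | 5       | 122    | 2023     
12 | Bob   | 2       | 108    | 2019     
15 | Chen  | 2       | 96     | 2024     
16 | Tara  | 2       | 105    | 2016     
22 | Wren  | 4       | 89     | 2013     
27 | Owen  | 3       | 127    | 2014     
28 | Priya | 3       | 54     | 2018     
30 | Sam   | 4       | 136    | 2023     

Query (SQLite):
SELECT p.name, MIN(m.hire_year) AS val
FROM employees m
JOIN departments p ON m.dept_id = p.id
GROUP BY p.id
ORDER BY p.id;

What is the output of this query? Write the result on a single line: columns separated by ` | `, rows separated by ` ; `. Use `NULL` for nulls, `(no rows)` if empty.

Join each employees row to its departments via dept_id.
Group joined rows by departments.id; compute MIN(m.hire_year) per group.
  2: ids {12, 15, 16} → MIN(m.hire_year)=2016
  3: ids {1, 27, 28} → MIN(m.hire_year)=2014
  4: ids {22, 30} → MIN(m.hire_year)=2013
  5: ids {3, 11} → MIN(m.hire_year)=2023

Support | 2016 ; Engineering | 2014 ; HR | 2013 ; Ops | 2023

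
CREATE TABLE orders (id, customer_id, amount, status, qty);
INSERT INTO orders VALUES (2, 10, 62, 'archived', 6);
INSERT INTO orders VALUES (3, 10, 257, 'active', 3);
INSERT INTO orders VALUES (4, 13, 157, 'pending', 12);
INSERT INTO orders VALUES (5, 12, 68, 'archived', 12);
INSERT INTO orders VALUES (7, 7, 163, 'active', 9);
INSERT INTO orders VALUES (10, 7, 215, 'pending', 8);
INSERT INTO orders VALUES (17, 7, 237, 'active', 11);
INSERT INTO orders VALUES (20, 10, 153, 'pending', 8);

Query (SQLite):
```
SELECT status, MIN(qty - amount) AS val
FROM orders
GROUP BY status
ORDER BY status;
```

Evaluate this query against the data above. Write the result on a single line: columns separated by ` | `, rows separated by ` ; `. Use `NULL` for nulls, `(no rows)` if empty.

For each row compute qty - amount.
Group by status; take MIN of the expression per group.
  active: ids {3, 7, 17} → MIN(qty - amount)=-254
  archived: ids {2, 5} → MIN(qty - amount)=-56
  pending: ids {4, 10, 20} → MIN(qty - amount)=-207

active | -254 ; archived | -56 ; pending | -207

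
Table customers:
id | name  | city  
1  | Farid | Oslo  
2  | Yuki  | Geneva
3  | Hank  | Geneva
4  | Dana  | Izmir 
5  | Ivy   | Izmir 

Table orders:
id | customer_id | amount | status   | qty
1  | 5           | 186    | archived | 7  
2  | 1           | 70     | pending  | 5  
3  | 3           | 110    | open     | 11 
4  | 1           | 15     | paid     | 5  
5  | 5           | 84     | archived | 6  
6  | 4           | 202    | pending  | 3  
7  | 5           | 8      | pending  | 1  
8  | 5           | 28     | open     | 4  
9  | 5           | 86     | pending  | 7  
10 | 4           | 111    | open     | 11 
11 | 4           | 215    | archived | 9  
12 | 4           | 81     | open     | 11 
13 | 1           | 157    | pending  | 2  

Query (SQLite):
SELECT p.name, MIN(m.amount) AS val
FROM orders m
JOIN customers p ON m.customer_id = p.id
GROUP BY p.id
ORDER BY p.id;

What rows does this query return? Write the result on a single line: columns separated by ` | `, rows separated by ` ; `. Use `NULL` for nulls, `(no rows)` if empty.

Join each orders row to its customers via customer_id.
Group joined rows by customers.id; compute MIN(m.amount) per group.
  1: ids {2, 4, 13} → MIN(m.amount)=15
  3: ids {3} → MIN(m.amount)=110
  4: ids {6, 10, 11, 12} → MIN(m.amount)=81
  5: ids {1, 5, 7, 8, 9} → MIN(m.amount)=8

Farid | 15 ; Hank | 110 ; Dana | 81 ; Ivy | 8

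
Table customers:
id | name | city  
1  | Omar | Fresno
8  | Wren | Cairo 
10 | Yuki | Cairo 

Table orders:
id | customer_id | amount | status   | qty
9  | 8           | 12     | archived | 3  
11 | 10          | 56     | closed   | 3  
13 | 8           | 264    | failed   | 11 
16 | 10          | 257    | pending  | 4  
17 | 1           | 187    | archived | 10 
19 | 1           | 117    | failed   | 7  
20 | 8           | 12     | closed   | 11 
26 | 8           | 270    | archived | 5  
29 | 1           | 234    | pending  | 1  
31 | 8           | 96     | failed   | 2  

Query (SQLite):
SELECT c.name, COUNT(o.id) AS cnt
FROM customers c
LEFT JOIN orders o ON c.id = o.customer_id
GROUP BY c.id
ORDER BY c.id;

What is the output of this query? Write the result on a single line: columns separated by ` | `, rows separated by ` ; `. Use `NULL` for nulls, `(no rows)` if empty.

Omar | 3 ; Wren | 5 ; Yuki | 2

LEFT JOIN keeps every customers row; unmatched ones get NULL for orders columns.
Group by customers.id and compute COUNT(o.id). COUNT(col) of an all-NULL group is 0.
  1: ids {17, 19, 29} → COUNT(o.id)=3
  8: ids {9, 13, 20, 26, 31} → COUNT(o.id)=5
  10: ids {11, 16} → COUNT(o.id)=2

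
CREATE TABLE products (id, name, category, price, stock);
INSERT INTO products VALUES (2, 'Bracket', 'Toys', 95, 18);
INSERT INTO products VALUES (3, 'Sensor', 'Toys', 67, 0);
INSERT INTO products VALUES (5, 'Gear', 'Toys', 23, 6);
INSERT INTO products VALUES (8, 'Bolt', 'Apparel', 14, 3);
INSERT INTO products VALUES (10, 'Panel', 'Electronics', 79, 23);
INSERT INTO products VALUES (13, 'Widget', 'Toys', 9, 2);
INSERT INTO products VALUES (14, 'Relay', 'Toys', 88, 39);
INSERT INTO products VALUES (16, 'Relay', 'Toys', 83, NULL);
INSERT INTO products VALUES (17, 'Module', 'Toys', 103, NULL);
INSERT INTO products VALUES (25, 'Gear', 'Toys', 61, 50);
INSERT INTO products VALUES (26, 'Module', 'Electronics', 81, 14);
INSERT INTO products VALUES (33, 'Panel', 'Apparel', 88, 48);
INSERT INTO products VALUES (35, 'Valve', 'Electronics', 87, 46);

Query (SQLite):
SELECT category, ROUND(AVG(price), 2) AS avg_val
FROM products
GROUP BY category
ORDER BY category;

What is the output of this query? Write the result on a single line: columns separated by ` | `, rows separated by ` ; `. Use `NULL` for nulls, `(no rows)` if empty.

Apparel | 51 ; Electronics | 82.33 ; Toys | 66.13

Partition products by category; compute ROUND(AVG(price), 2) within each group.
  Apparel: ids {8, 33} → ROUND(AVG(price), 2)=51
  Electronics: ids {10, 26, 35} → ROUND(AVG(price), 2)=82.33
  Toys: ids {2, 3, 5, 13, 14, 16, 17, 25} → ROUND(AVG(price), 2)=66.13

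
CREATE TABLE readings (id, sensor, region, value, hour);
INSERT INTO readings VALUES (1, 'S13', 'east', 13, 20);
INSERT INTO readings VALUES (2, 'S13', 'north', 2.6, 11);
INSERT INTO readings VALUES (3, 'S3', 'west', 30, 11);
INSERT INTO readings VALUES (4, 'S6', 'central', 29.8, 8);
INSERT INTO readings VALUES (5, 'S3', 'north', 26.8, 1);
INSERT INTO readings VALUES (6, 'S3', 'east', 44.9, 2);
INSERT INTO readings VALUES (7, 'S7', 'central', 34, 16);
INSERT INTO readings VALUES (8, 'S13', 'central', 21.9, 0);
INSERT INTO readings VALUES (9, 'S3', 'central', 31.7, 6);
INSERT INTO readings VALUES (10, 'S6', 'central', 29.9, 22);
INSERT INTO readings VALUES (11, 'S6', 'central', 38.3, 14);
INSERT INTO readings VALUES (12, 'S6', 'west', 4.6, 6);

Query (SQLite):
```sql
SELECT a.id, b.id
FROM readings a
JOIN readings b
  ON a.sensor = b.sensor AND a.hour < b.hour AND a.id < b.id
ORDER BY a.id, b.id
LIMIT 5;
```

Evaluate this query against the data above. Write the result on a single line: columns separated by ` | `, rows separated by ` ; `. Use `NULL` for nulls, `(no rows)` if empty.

4 | 10 ; 4 | 11 ; 5 | 6 ; 5 | 9 ; 6 | 9

Pairs (a,b) with same sensor, a.hour < b.hour, a.id < b.id.
sensor groups: S13:{1,2,8} S3:{3,5,6,9} S6:{4,10,11,12} S7:{7}
Ordered by (a.id, b.id); first 5.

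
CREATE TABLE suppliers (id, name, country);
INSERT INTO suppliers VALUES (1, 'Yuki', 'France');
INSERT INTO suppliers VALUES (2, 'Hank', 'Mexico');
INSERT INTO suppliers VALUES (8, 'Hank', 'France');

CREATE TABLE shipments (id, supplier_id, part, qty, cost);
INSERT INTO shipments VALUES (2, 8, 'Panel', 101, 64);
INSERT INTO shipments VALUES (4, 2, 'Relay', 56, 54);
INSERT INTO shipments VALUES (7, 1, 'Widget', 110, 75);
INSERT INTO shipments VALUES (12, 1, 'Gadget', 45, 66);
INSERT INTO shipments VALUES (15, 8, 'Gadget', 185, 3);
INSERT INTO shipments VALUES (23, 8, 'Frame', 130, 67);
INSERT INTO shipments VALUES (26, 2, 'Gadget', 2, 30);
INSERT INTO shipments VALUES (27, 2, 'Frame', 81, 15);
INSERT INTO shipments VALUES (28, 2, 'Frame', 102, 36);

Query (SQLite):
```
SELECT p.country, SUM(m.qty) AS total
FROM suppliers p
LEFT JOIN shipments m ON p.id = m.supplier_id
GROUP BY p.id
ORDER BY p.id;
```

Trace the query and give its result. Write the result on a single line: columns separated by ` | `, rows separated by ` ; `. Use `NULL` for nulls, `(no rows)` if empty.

France | 155 ; Mexico | 241 ; France | 416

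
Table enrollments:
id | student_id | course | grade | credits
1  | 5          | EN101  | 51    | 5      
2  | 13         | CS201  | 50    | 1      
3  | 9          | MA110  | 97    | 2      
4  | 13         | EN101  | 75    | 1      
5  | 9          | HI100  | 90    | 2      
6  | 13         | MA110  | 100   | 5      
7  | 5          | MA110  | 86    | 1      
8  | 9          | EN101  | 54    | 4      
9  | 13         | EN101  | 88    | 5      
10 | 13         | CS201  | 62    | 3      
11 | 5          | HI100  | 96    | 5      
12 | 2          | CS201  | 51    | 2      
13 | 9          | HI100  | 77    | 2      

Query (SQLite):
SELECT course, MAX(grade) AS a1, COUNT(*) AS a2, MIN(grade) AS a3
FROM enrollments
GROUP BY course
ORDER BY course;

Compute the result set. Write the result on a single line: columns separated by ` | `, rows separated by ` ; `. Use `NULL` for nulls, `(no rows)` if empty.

Group enrollments by course.
Per group compute: MAX(grade), COUNT(*), MIN(grade).
  CS201: ids {2, 10, 12} → MAX(grade)=62, COUNT(*)=3, MIN(grade)=50
  EN101: ids {1, 4, 8, 9} → MAX(grade)=88, COUNT(*)=4, MIN(grade)=51
  HI100: ids {5, 11, 13} → MAX(grade)=96, COUNT(*)=3, MIN(grade)=77
  MA110: ids {3, 6, 7} → MAX(grade)=100, COUNT(*)=3, MIN(grade)=86

CS201 | 62 | 3 | 50 ; EN101 | 88 | 4 | 51 ; HI100 | 96 | 3 | 77 ; MA110 | 100 | 3 | 86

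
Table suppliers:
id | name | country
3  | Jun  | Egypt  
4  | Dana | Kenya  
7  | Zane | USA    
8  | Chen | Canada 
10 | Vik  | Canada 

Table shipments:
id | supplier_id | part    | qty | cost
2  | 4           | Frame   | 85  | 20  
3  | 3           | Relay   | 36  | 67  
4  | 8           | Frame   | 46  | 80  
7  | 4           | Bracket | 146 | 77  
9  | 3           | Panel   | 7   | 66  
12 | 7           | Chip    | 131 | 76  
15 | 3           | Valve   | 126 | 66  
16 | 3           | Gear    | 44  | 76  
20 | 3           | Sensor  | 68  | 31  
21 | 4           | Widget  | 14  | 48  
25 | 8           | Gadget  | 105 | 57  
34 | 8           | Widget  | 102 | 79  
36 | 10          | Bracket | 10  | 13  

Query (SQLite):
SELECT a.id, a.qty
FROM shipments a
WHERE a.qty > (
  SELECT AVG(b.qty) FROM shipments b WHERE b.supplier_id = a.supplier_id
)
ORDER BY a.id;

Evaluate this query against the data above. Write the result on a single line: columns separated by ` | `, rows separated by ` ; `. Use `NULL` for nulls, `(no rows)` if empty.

2 | 85 ; 7 | 146 ; 15 | 126 ; 20 | 68 ; 25 | 105 ; 34 | 102

For each shipments row a, compute AVG(qty) over rows sharing a.supplier_id.
Keep row a if a.qty > that per-group AVG.
  supplier_id=3: AVG(qty) = 56.2
  supplier_id=4: AVG(qty) = 81.666667
  supplier_id=7: AVG(qty) = 131.0
  supplier_id=8: AVG(qty) = 84.333333
  supplier_id=10: AVG(qty) = 10.0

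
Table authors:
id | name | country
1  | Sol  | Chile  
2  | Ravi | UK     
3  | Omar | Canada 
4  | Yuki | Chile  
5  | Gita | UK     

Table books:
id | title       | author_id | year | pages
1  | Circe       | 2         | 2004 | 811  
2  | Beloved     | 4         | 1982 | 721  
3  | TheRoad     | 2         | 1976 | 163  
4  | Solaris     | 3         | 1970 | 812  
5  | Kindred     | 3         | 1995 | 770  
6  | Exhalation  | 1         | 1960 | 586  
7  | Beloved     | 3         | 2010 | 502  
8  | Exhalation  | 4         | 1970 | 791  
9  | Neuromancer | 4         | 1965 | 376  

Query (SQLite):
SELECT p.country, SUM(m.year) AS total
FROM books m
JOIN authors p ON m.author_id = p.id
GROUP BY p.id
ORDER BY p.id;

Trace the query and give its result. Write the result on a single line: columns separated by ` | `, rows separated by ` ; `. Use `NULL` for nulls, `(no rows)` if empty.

Join each books row to its authors via author_id.
Group joined rows by authors.id; compute SUM(m.year) per group.
  1: ids {6} → SUM(m.year)=1960
  2: ids {1, 3} → SUM(m.year)=3980
  3: ids {4, 5, 7} → SUM(m.year)=5975
  4: ids {2, 8, 9} → SUM(m.year)=5917

Chile | 1960 ; UK | 3980 ; Canada | 5975 ; Chile | 5917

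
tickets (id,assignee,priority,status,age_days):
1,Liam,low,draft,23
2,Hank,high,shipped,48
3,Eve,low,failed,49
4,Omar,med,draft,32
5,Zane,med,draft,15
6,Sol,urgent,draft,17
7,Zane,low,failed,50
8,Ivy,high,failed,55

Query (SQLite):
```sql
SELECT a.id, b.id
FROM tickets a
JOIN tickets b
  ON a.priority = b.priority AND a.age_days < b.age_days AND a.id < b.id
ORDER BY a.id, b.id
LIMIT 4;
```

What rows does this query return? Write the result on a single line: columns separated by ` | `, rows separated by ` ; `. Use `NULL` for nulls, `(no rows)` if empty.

Pairs (a,b) with same priority, a.age_days < b.age_days, a.id < b.id.
priority groups: high:{2,8} low:{1,3,7} med:{4,5} urgent:{6}
Ordered by (a.id, b.id); first 4.

1 | 3 ; 1 | 7 ; 2 | 8 ; 3 | 7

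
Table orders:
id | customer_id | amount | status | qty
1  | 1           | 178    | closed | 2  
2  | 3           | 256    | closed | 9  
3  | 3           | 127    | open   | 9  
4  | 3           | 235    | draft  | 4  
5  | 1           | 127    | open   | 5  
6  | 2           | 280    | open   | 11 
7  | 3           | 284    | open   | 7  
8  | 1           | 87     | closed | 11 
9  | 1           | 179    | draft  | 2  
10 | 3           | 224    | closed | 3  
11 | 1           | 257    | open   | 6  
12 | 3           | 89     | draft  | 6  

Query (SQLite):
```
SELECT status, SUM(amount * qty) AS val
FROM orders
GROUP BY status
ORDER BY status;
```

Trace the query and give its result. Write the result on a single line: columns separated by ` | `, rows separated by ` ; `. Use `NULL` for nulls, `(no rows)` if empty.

For each row compute amount * qty.
Group by status; take SUM of the expression per group.
  closed: ids {1, 2, 8, 10} → SUM(amount * qty)=4289
  draft: ids {4, 9, 12} → SUM(amount * qty)=1832
  open: ids {3, 5, 6, 7, 11} → SUM(amount * qty)=8388

closed | 4289 ; draft | 1832 ; open | 8388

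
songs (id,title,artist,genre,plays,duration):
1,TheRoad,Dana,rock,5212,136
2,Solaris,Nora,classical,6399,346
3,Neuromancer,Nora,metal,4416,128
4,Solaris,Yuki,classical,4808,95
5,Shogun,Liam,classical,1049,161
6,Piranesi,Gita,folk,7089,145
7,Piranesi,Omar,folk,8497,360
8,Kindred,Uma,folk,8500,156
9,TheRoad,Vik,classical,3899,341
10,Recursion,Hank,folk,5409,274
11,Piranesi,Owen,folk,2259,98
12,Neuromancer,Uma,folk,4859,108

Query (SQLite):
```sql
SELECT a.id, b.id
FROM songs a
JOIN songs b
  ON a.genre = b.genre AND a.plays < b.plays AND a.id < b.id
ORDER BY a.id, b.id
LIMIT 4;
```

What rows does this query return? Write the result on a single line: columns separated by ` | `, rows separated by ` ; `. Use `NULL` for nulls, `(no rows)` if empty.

5 | 9 ; 6 | 7 ; 6 | 8 ; 7 | 8

Pairs (a,b) with same genre, a.plays < b.plays, a.id < b.id.
genre groups: classical:{2,4,5,9} folk:{6,7,8,10,11,12} metal:{3} rock:{1}
Ordered by (a.id, b.id); first 4.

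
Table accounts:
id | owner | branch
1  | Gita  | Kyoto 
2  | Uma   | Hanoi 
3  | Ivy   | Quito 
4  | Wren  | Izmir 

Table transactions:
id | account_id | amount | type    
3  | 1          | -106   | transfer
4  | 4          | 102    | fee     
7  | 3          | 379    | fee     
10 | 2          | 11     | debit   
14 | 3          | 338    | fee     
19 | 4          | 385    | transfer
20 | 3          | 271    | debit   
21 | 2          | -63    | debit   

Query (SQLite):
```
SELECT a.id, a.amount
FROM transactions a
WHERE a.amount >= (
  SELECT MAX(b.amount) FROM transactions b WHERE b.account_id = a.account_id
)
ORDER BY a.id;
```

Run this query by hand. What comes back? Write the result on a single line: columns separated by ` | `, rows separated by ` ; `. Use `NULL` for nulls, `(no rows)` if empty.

3 | -106 ; 7 | 379 ; 10 | 11 ; 19 | 385

For each transactions row a, compute MAX(amount) over rows sharing a.account_id.
Keep row a if a.amount >= that per-group MAX.
  account_id=1: MAX(amount) = -106
  account_id=2: MAX(amount) = 11
  account_id=3: MAX(amount) = 379
  account_id=4: MAX(amount) = 385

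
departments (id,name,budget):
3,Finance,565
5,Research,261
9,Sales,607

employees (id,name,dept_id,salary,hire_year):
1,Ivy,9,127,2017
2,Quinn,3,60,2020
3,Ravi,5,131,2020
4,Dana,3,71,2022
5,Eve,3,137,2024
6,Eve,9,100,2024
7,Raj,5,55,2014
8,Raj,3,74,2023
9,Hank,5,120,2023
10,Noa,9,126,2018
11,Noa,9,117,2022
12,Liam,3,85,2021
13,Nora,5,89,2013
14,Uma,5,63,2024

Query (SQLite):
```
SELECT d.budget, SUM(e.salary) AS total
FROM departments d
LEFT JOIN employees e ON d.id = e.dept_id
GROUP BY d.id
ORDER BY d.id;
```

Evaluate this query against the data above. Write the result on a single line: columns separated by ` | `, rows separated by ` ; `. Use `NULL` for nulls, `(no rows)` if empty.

565 | 427 ; 261 | 458 ; 607 | 470

LEFT JOIN keeps every departments row; unmatched ones get NULL for employees columns.
Group by departments.id and compute SUM(e.salary). SUM over an all-NULL group is NULL.
  3: ids {2, 4, 5, 8, 12} → SUM(e.salary)=427
  5: ids {3, 7, 9, 13, 14} → SUM(e.salary)=458
  9: ids {1, 6, 10, 11} → SUM(e.salary)=470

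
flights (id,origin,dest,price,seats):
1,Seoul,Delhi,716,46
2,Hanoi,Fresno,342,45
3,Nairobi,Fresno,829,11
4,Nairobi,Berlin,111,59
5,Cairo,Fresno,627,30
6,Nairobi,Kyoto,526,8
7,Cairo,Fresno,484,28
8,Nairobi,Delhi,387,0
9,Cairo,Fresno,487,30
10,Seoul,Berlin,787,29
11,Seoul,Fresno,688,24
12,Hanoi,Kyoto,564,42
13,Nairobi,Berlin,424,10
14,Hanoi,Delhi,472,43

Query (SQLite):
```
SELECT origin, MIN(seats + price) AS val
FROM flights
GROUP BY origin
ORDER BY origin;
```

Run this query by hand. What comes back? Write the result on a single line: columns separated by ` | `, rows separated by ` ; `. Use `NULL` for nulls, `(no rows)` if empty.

Cairo | 512 ; Hanoi | 387 ; Nairobi | 170 ; Seoul | 712

For each row compute seats + price.
Group by origin; take MIN of the expression per group.
  Cairo: ids {5, 7, 9} → MIN(seats + price)=512
  Hanoi: ids {2, 12, 14} → MIN(seats + price)=387
  Nairobi: ids {3, 4, 6, 8, 13} → MIN(seats + price)=170
  Seoul: ids {1, 10, 11} → MIN(seats + price)=712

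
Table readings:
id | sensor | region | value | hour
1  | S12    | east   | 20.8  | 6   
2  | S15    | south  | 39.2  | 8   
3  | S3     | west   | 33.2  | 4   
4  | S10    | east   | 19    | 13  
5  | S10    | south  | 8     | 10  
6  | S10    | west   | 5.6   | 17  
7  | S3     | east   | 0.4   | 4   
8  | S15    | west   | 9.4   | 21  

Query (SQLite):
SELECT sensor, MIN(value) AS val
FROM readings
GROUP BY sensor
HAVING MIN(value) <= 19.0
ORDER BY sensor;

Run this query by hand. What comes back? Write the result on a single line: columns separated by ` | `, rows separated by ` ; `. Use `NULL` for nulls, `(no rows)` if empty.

S10 | 5.6 ; S15 | 9.4 ; S3 | 0.4

Partition readings by sensor; compute MIN(value) within each group.
HAVING: keep groups where MIN(value) <= 19.0.
  S10: ids {4, 5, 6} → MIN(value)=5.6
  S12: ids {1} → MIN(value)=20.8
  S15: ids {2, 8} → MIN(value)=9.4
  S3: ids {3, 7} → MIN(value)=0.4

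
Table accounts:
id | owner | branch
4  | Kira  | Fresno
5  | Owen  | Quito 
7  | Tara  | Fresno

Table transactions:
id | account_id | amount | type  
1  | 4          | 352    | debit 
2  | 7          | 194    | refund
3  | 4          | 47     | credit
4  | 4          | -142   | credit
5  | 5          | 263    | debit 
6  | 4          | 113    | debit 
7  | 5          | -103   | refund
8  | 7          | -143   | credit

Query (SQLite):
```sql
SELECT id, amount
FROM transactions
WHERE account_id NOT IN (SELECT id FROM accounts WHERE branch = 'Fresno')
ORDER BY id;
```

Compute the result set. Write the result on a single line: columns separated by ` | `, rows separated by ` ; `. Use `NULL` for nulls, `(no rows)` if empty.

Inner query: accounts.id where branch = 'Fresno'.
Outer: keep transactions rows whose account_id is not in that set.
Inner query → {4, 7}

5 | 263 ; 7 | -103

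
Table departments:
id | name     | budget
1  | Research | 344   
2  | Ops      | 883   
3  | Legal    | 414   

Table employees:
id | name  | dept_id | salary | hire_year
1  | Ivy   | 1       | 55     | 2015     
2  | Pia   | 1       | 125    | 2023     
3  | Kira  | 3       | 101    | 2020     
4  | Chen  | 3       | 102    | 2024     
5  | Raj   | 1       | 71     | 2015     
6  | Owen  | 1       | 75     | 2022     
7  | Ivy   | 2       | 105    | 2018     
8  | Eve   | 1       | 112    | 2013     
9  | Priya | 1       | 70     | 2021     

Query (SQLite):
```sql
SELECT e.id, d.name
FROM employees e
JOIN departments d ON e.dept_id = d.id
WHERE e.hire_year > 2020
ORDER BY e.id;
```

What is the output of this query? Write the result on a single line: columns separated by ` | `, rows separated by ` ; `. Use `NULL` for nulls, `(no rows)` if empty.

Each employees row matches the departments row where dept_id = departments.id.
Then keep rows with e.hire_year > 2020.

2 | Research ; 4 | Legal ; 6 | Research ; 9 | Research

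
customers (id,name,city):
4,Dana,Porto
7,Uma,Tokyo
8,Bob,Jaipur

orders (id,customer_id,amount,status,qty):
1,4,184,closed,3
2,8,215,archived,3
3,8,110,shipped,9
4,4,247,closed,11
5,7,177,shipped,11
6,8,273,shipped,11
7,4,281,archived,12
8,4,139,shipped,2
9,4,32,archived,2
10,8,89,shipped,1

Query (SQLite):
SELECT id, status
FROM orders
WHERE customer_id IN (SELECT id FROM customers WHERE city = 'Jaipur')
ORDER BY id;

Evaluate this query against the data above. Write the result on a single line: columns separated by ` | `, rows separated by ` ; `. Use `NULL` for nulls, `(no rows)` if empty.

Inner query: customers.id where city = 'Jaipur'.
Outer: keep orders rows whose customer_id is in that set.
Inner query → {8}

2 | archived ; 3 | shipped ; 6 | shipped ; 10 | shipped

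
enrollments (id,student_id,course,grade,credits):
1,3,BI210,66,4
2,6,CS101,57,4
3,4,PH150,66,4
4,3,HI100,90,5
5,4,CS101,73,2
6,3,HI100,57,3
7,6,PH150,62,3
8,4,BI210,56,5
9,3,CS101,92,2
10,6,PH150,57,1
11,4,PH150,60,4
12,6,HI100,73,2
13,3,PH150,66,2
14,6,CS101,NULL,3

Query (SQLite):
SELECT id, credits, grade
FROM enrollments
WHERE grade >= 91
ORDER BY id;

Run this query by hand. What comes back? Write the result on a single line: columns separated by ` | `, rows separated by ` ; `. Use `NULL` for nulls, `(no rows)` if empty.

9 | 2 | 92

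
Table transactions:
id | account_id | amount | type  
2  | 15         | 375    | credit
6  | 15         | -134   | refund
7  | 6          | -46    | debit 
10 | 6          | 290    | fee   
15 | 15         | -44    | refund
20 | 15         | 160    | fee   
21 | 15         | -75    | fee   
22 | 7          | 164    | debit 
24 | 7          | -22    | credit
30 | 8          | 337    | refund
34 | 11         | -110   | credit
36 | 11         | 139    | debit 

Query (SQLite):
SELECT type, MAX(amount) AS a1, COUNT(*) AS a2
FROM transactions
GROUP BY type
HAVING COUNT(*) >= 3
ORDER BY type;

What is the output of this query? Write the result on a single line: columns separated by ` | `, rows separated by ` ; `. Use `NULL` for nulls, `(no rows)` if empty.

credit | 375 | 3 ; debit | 164 | 3 ; fee | 290 | 3 ; refund | 337 | 3

Group transactions by type.
Per group compute: MAX(amount), COUNT(*).
HAVING: drop groups with fewer than 3 rows.
  credit: ids {2, 24, 34} → MAX(amount)=375, COUNT(*)=3
  debit: ids {7, 22, 36} → MAX(amount)=164, COUNT(*)=3
  fee: ids {10, 20, 21} → MAX(amount)=290, COUNT(*)=3
  refund: ids {6, 15, 30} → MAX(amount)=337, COUNT(*)=3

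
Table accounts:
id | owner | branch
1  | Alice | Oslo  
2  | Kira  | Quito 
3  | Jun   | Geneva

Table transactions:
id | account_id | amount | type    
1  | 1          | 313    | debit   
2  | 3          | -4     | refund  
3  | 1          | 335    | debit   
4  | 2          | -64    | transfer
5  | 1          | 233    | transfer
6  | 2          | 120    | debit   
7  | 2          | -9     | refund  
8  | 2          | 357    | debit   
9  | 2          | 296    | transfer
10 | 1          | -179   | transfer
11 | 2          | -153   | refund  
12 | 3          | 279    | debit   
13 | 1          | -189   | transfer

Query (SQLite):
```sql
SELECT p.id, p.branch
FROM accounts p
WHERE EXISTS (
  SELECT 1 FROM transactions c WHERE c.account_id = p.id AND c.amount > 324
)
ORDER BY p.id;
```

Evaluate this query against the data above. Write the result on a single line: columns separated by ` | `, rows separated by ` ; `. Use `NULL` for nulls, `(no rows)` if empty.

For each accounts row, check whether any transactions with matching account_id has amount > 324.
Keep rows where that is true.

1 | Oslo ; 2 | Quito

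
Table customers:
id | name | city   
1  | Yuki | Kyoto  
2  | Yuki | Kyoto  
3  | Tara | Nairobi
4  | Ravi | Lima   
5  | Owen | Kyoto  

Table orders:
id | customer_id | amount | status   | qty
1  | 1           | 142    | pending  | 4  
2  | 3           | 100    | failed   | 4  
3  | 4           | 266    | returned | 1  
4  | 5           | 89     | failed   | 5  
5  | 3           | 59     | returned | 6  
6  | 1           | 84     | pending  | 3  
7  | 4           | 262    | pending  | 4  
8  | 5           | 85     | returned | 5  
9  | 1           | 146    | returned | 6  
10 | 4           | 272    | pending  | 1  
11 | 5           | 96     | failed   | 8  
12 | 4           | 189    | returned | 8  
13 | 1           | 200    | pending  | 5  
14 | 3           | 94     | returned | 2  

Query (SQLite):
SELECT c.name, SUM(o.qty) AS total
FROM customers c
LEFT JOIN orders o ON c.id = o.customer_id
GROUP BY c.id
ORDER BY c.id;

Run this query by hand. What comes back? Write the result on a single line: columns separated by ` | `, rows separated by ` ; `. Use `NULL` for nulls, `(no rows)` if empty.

Yuki | 18 ; Yuki | NULL ; Tara | 12 ; Ravi | 14 ; Owen | 18

LEFT JOIN keeps every customers row; unmatched ones get NULL for orders columns.
Group by customers.id and compute SUM(o.qty). SUM over an all-NULL group is NULL.
  1: ids {1, 6, 9, 13} → SUM(o.qty)=18
  2: ids {—} → SUM(o.qty)=NULL
  3: ids {2, 5, 14} → SUM(o.qty)=12
  4: ids {3, 7, 10, 12} → SUM(o.qty)=14
  5: ids {4, 8, 11} → SUM(o.qty)=18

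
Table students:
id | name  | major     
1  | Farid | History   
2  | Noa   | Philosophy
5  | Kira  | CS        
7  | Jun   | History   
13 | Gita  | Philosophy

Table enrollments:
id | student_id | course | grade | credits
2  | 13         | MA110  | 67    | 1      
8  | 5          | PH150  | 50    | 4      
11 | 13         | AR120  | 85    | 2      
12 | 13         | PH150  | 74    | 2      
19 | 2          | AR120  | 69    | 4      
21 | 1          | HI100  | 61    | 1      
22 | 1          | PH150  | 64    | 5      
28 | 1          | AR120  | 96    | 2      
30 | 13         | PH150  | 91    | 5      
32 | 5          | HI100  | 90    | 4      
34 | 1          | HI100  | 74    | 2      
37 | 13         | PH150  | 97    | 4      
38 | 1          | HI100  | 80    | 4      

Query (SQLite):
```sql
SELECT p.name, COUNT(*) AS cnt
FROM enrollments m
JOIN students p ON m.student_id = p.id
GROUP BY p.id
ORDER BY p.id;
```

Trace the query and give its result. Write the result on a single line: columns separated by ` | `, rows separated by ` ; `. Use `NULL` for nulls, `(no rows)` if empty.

Farid | 5 ; Noa | 1 ; Kira | 2 ; Gita | 5

Join each enrollments row to its students via student_id.
Group joined rows by students.id; compute COUNT(*) per group.
  1: ids {21, 22, 28, 34, 38} → COUNT(*)=5
  2: ids {19} → COUNT(*)=1
  5: ids {8, 32} → COUNT(*)=2
  13: ids {2, 11, 12, 30, 37} → COUNT(*)=5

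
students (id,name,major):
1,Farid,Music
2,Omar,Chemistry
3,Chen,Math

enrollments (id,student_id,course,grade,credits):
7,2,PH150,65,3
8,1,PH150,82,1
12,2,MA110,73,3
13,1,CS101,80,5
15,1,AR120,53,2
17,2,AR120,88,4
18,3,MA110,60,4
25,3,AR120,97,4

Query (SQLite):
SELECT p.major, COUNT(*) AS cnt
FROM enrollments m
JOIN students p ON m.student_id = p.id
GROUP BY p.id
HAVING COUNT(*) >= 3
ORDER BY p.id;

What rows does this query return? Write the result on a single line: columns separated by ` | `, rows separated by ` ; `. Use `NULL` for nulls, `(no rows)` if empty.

Music | 3 ; Chemistry | 3

Join each enrollments row to its students via student_id.
Group joined rows by students.id; compute COUNT(*) per group.
HAVING: keep groups with count ≥ 3.
  1: ids {8, 13, 15} → COUNT(*)=3
  2: ids {7, 12, 17} → COUNT(*)=3
  3: ids {18, 25} → COUNT(*)=2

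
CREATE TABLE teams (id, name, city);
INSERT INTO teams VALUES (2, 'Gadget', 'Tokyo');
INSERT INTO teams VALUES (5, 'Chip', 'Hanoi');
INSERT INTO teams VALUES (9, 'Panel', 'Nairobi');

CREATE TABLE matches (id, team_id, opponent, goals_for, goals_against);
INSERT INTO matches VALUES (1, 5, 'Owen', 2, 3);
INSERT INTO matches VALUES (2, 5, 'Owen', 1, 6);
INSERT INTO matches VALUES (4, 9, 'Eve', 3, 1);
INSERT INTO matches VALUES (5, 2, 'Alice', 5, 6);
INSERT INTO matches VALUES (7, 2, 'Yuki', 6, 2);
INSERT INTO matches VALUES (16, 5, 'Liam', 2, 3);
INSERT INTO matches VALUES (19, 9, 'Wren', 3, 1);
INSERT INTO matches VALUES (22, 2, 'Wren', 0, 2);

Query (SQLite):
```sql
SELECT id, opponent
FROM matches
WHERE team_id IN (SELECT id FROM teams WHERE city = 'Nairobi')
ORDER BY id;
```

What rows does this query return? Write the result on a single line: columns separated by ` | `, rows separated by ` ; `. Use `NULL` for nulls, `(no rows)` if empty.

4 | Eve ; 19 | Wren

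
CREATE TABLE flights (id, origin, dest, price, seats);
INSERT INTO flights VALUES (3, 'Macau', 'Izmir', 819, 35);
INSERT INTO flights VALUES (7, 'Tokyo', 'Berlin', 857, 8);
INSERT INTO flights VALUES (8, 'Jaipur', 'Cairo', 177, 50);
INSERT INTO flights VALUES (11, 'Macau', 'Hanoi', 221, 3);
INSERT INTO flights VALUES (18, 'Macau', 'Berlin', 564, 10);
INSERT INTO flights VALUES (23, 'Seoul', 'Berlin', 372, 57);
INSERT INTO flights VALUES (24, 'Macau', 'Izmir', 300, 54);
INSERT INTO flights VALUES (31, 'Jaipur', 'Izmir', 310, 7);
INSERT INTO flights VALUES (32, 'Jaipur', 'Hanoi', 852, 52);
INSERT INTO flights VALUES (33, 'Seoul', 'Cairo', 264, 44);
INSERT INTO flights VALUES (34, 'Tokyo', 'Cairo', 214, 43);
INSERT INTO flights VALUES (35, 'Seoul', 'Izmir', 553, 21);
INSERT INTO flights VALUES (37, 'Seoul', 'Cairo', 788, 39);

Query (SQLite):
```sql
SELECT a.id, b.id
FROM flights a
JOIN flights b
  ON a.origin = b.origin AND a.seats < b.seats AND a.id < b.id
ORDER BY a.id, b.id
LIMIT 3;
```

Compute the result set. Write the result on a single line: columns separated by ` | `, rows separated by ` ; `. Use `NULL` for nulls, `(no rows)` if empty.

Pairs (a,b) with same origin, a.seats < b.seats, a.id < b.id.
origin groups: Jaipur:{8,31,32} Macau:{3,11,18,24} Seoul:{23,33,35,37} Tokyo:{7,34}
Ordered by (a.id, b.id); first 3.

3 | 24 ; 7 | 34 ; 8 | 32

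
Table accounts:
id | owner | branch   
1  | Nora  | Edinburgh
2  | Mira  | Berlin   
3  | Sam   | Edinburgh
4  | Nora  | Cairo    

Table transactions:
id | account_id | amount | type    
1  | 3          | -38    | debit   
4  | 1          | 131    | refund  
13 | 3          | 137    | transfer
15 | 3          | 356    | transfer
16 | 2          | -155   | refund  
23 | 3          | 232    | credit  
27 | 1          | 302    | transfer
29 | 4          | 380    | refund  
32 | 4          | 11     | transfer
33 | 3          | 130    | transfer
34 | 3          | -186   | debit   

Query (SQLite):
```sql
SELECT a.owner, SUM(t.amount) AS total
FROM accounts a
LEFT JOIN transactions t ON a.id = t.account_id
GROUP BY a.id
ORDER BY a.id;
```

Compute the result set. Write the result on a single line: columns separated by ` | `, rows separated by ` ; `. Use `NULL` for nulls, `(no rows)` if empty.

Nora | 433 ; Mira | -155 ; Sam | 631 ; Nora | 391

LEFT JOIN keeps every accounts row; unmatched ones get NULL for transactions columns.
Group by accounts.id and compute SUM(t.amount). SUM over an all-NULL group is NULL.
  1: ids {4, 27} → SUM(t.amount)=433
  2: ids {16} → SUM(t.amount)=-155
  3: ids {1, 13, 15, 23, 33, 34} → SUM(t.amount)=631
  4: ids {29, 32} → SUM(t.amount)=391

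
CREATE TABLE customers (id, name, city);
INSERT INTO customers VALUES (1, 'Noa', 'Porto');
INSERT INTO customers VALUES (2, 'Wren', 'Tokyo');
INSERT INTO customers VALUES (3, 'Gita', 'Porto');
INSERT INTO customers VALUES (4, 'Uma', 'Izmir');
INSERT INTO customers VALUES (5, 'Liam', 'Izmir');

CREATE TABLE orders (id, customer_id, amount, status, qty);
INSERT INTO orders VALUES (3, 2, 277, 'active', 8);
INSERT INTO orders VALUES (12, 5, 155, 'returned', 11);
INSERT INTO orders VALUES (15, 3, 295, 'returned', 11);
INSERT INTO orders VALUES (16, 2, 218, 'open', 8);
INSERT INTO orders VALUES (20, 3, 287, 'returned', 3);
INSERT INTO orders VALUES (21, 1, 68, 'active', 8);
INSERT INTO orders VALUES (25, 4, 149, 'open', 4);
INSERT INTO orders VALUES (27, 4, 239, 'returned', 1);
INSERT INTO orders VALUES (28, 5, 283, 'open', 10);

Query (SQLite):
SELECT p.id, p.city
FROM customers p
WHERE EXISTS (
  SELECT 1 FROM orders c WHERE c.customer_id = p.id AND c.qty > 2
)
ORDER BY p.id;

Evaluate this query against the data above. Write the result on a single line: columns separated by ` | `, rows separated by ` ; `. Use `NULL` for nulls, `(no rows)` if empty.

1 | Porto ; 2 | Tokyo ; 3 | Porto ; 4 | Izmir ; 5 | Izmir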